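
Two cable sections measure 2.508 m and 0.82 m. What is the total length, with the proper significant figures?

3.33 m

2.508 m + 0.82 m = 3.328 m.
Addition/subtraction keeps the fewest decimal places: 2.508 → 3 decimal places, 0.82 → 2 decimal places; limit is 2.
Rounded to 2 decimal places: 3.33 m.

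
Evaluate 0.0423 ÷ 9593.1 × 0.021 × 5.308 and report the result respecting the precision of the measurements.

4.9 × 10⁻⁷

0.0423 ÷ 9593.1 × 0.021 × 5.308 = 4.915091472 × 10^-7…
Multiplication/division keeps the fewest significant figures: 0.0423 → 3 s.f., 9593.1 → 5 s.f., 0.021 → 2 s.f., 5.308 → 4 s.f.; limit is 2.
Rounded to 2 significant figures: 4.9 × 10⁻⁷.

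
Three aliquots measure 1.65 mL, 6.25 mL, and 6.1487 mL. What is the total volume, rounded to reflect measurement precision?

1.65 mL + 6.25 mL + 6.1487 mL = 14.0487 mL.
Addition/subtraction keeps the fewest decimal places: 1.65 → 2 decimal places, 6.25 → 2 decimal places, 6.1487 → 4 decimal places; limit is 2.
Rounded to 2 decimal places: 14.05 mL.

14.05 mL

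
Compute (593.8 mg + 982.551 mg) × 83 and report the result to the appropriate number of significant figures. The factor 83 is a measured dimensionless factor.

1.3 × 10⁵ mg

593.8 mg + 982.551 mg = 1576.351 mg; the sum is limited to 1 decimal place (5 s.f.).
Carrying full precision, 1576.351 × 83 = 130837.133 mg; 83 has 2 s.f., so the result keeps min(5, 2) = 2 s.f.
Rounded to 2 significant figures: 1.3 × 10⁵ mg.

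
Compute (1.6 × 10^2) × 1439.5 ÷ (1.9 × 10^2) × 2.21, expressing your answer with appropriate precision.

(1.6 × 10^2) × 1439.5 ÷ (1.9 × 10^2) × 2.21 = 2678.98526316…
Multiplication/division keeps the fewest significant figures: 1.6 × 10^2 → 2 s.f., 1439.5 → 5 s.f., 1.9 × 10^2 → 2 s.f., 2.21 → 3 s.f.; limit is 2.
Rounded to 2 significant figures: 2.7 × 10^3.

2.7 × 10^3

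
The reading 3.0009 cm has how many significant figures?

5

3.0009: zeros between nonzero digits are significant.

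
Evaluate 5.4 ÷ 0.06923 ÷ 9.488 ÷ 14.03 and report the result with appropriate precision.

0.59

5.4 ÷ 0.06923 ÷ 9.488 ÷ 14.03 = 0.585958800314…
Multiplication/division keeps the fewest significant figures: 5.4 → 2 s.f., 0.06923 → 4 s.f., 9.488 → 4 s.f., 14.03 → 4 s.f.; limit is 2.
Rounded to 2 significant figures: 0.59.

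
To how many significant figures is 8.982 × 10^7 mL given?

8.982 × 10^7: in scientific notation every digit of the coefficient is significant.

4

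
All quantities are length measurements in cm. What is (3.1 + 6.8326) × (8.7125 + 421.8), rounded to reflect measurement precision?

4.3 × 10³ cm²

3.1 + 6.8326 = 9.9326, limited to 1 d.p. → 2 s.f.; 8.7125 + 421.8 = 430.5125, limited to 1 d.p. → 4 s.f.
Carrying full precision, 9.9326 × 430.5125 = 4276.1084575; keep min(2, 4) = 2 s.f.
Rounded to 2 significant figures: 4.3 × 10³ cm².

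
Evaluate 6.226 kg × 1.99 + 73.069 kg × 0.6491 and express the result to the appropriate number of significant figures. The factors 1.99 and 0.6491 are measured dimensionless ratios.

59.8 kg

6.226 × 1.99 = 12.38974 → 12.4 kg (3 s.f., last digit at the 10^-1 place).
73.069 × 0.6491 = 47.4290879 → 47.43 kg (4 s.f., last digit at the 10^-2 place).
Sum: 59.8188279 kg; keep the coarser place, 10^-1.
Result: 59.8 kg.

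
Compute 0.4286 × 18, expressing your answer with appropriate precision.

7.7

0.4286 × 18 = 7.7148
Multiplication/division keeps the fewest significant figures: 0.4286 → 4 s.f., 18 → 2 s.f.; limit is 2.
Rounded to 2 significant figures: 7.7.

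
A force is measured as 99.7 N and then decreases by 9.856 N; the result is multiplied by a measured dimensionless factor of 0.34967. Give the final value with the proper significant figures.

31.4 N

99.7 N − 9.856 N = 89.844 N; the difference is limited to 1 decimal place (3 s.f.).
Carrying full precision, 89.844 × 0.34967 = 31.41575148 N; 0.34967 has 5 s.f., so the result keeps min(3, 5) = 3 s.f.
Rounded to 3 significant figures: 31.4 N.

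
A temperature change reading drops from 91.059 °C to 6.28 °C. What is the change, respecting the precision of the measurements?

84.78 °C

91.059 °C − 6.28 °C = 84.779 °C.
Addition/subtraction keeps the fewest decimal places: 91.059 → 3 decimal places, 6.28 → 2 decimal places; limit is 2.
Rounded to 2 decimal places: 84.78 °C.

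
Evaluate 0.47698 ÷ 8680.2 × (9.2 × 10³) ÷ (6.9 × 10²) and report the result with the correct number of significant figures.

7.3 × 10⁻⁴

0.47698 ÷ 8680.2 × (9.2 × 10³) ÷ (6.9 × 10²) = 0.000732671290216…
Multiplication/division keeps the fewest significant figures: 0.47698 → 5 s.f., 8680.2 → 5 s.f., 9.2 × 10³ → 2 s.f., 6.9 × 10² → 2 s.f.; limit is 2.
Rounded to 2 significant figures: 7.3 × 10⁻⁴.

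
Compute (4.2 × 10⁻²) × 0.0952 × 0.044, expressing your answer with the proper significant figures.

1.8 × 10⁻⁴

(4.2 × 10⁻²) × 0.0952 × 0.044 = 0.0001759296
Multiplication/division keeps the fewest significant figures: 4.2 × 10⁻² → 2 s.f., 0.0952 → 3 s.f., 0.044 → 2 s.f.; limit is 2.
Rounded to 2 significant figures: 1.8 × 10⁻⁴.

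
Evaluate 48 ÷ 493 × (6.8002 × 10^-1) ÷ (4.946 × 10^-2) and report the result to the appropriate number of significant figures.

1.3

48 ÷ 493 × (6.8002 × 10^-1) ÷ (4.946 × 10^-2) = 1.33863412482…
Multiplication/division keeps the fewest significant figures: 48 → 2 s.f., 493 → 3 s.f., 6.8002 × 10^-1 → 5 s.f., 4.946 × 10^-2 → 4 s.f.; limit is 2.
Rounded to 2 significant figures: 1.3.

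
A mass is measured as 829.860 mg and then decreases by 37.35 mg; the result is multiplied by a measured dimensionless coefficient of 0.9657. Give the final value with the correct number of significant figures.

829.860 mg − 37.35 mg = 792.510 mg; the difference is limited to 2 decimal places (5 s.f.).
Carrying full precision, 792.510 × 0.9657 = 765.326907 mg; 0.9657 has 4 s.f., so the result keeps min(5, 4) = 4 s.f.
Rounded to 4 significant figures: 765.3 mg.

765.3 mg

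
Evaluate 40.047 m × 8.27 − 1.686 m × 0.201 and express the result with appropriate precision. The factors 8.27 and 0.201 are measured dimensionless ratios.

40.047 × 8.27 = 331.18869 → 331 m (3 s.f., last digit at the 10^0 place).
1.686 × 0.201 = 0.338886 → 0.339 m (3 s.f., last digit at the 10^-3 place).
Difference: 330.849804 m; keep the coarser place, 10^0.
Result: 331 m.

331 m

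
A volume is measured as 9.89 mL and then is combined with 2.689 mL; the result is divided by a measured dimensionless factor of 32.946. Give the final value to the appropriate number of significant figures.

0.3818 mL

9.89 mL + 2.689 mL = 12.579 mL; the sum is limited to 2 decimal places (4 s.f.).
Carrying full precision, 12.579 ÷ 32.946 = 0.381806592606… mL; 32.946 has 5 s.f., so the result keeps min(4, 5) = 4 s.f.
Rounded to 4 significant figures: 0.3818 mL.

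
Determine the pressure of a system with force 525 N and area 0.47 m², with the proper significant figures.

pressure = 525 N ÷ 0.47 m² = 1117.0212766… Pa.
525 has 3 significant figures; 0.47 has 2.
Division/multiplication keeps the fewest: 2 significant figures.
Rounded: 1.1 × 10³ Pa.

1.1 × 10³ Pa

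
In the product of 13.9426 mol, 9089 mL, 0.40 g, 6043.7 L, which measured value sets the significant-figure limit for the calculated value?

0.40 g

13.9426 mol → 6 s.f.; 9089 mL → 4 s.f.; 0.40 g → 2 s.f.; 6043.7 L → 5 s.f.
The fewest is 2 significant figures, from 0.40 g.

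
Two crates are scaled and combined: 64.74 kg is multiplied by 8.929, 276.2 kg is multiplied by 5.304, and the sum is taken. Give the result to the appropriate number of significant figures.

64.74 × 8.929 = 578.06346 → 578.1 kg (4 s.f., last digit at the 10^-1 place).
276.2 × 5.304 = 1464.9648 → 1465 kg (4 s.f., last digit at the 10^0 place).
Sum: 2043.02826 kg; keep the coarser place, 10^0.
Result: 2043 kg.

2043 kg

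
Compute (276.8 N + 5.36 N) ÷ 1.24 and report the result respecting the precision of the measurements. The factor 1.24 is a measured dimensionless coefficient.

228 N

276.8 N + 5.36 N = 282.16 N; the sum is limited to 1 decimal place (4 s.f.).
Carrying full precision, 282.16 ÷ 1.24 = 227.548387097… N; 1.24 has 3 s.f., so the result keeps min(4, 3) = 3 s.f.
Rounded to 3 significant figures: 228 N.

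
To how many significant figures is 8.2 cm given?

2

8.2: every digit is nonzero and significant.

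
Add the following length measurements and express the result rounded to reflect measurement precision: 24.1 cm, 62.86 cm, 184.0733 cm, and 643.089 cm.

24.1 cm + 62.86 cm + 184.0733 cm + 643.089 cm = 914.1223 cm.
Addition/subtraction keeps the fewest decimal places: 24.1 → 1 decimal place, 62.86 → 2 decimal places, 184.0733 → 4 decimal places, 643.089 → 3 decimal places; limit is 1.
Rounded to 1 decimal place: 914.1 cm.

914.1 cm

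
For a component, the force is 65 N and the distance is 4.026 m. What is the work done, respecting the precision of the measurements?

work done = 65 N × 4.026 m = 261.69 J.
65 has 2 significant figures; 4.026 has 4.
Division/multiplication keeps the fewest: 2 significant figures.
Rounded: 2.6 × 10^2 J.

2.6 × 10^2 J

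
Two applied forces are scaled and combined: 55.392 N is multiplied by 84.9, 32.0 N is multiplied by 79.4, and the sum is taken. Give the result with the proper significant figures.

7.24 × 10^3 N

55.392 × 84.9 = 4702.7808 → 4.70 × 10^3 N (3 s.f., last digit at the 10^1 place).
32.0 × 79.4 = 2540.8 → 2.54 × 10^3 N (3 s.f., last digit at the 10^1 place).
Sum: 7243.5808 N; keep the coarser place, 10^1.
Result: 7.24 × 10^3 N.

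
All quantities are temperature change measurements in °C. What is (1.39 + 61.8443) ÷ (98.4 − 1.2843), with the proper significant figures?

1.39 + 61.8443 = 63.2343, limited to 2 d.p. → 4 s.f.; 98.4 − 1.2843 = 97.1157, limited to 1 d.p. → 3 s.f.
Carrying full precision, 63.2343 ÷ 97.1157 = 0.651123350807…; keep min(4, 3) = 3 s.f.
Rounded to 3 significant figures: 0.651.

0.651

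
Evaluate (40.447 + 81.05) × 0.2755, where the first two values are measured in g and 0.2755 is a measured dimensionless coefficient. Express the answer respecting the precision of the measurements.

40.447 g + 81.05 g = 121.497 g; the sum is limited to 2 decimal places (5 s.f.).
Carrying full precision, 121.497 × 0.2755 = 33.4724235 g; 0.2755 has 4 s.f., so the result keeps min(5, 4) = 4 s.f.
Rounded to 4 significant figures: 33.47 g.

33.47 g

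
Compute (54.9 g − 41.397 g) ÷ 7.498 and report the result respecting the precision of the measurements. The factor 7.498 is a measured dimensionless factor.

1.80 g

54.9 g − 41.397 g = 13.503 g; the difference is limited to 1 decimal place (3 s.f.).
Carrying full precision, 13.503 ÷ 7.498 = 1.80088023473… g; 7.498 has 4 s.f., so the result keeps min(3, 4) = 3 s.f.
Rounded to 3 significant figures: 1.80 g.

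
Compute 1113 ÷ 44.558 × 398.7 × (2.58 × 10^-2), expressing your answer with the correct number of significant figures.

257

1113 ÷ 44.558 × 398.7 × (2.58 × 10^-2) = 256.942187262…
Multiplication/division keeps the fewest significant figures: 1113 → 4 s.f., 44.558 → 5 s.f., 398.7 → 4 s.f., 2.58 × 10^-2 → 3 s.f.; limit is 3.
Rounded to 3 significant figures: 257.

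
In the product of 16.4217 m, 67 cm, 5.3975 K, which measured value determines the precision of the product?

67 cm

16.4217 m → 6 s.f.; 67 cm → 2 s.f.; 5.3975 K → 5 s.f.
The fewest is 2 significant figures, from 67 cm.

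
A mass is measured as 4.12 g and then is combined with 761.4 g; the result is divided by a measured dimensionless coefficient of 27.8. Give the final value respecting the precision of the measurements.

27.5 g

4.12 g + 761.4 g = 765.52 g; the sum is limited to 1 decimal place (4 s.f.).
Carrying full precision, 765.52 ÷ 27.8 = 27.5366906475… g; 27.8 has 3 s.f., so the result keeps min(4, 3) = 3 s.f.
Rounded to 3 significant figures: 27.5 g.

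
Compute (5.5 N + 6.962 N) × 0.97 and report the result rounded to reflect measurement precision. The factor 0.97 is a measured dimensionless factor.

5.5 N + 6.962 N = 12.462 N; the sum is limited to 1 decimal place (3 s.f.).
Carrying full precision, 12.462 × 0.97 = 12.08814 N; 0.97 has 2 s.f., so the result keeps min(3, 2) = 2 s.f.
Rounded to 2 significant figures: 12 N.

12 N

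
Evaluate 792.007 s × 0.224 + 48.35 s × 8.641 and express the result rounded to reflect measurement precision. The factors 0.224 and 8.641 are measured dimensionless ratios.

792.007 × 0.224 = 177.409568 → 1.77 × 10^2 s (3 s.f., last digit at the 10^0 place).
48.35 × 8.641 = 417.79235 → 417.8 s (4 s.f., last digit at the 10^-1 place).
Sum: 595.201918 s; keep the coarser place, 10^0.
Result: 595 s.

595 s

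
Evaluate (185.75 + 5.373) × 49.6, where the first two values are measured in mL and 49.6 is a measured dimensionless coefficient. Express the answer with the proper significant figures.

185.75 mL + 5.373 mL = 191.123 mL; the sum is limited to 2 decimal places (5 s.f.).
Carrying full precision, 191.123 × 49.6 = 9479.7008 mL; 49.6 has 3 s.f., so the result keeps min(5, 3) = 3 s.f.
Rounded to 3 significant figures: 9.48 × 10^3 mL.

9.48 × 10^3 mL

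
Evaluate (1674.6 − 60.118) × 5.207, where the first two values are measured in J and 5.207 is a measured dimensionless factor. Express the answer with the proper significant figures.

1674.6 J − 60.118 J = 1614.482 J; the difference is limited to 1 decimal place (5 s.f.).
Carrying full precision, 1614.482 × 5.207 = 8406.607774 J; 5.207 has 4 s.f., so the result keeps min(5, 4) = 4 s.f.
Rounded to 4 significant figures: 8.407 × 10³ J.

8.407 × 10³ J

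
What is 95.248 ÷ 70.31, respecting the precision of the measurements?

1.355

95.248 ÷ 70.31 = 1.35468638885…
Multiplication/division keeps the fewest significant figures: 95.248 → 5 s.f., 70.31 → 4 s.f.; limit is 4.
Rounded to 4 significant figures: 1.355.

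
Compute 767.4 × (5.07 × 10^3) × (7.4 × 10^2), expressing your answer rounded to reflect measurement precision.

2.9 × 10^9

767.4 × (5.07 × 10^3) × (7.4 × 10^2) = 2.87913132 × 10^9
Multiplication/division keeps the fewest significant figures: 767.4 → 4 s.f., 5.07 × 10^3 → 3 s.f., 7.4 × 10^2 → 2 s.f.; limit is 2.
Rounded to 2 significant figures: 2.9 × 10^9.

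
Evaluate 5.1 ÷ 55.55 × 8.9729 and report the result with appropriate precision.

5.1 ÷ 55.55 × 8.9729 = 0.82379459946…
Multiplication/division keeps the fewest significant figures: 5.1 → 2 s.f., 55.55 → 4 s.f., 8.9729 → 5 s.f.; limit is 2.
Rounded to 2 significant figures: 0.82.

0.82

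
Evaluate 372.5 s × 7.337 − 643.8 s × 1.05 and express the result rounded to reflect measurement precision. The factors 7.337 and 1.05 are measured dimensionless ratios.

2057 s

372.5 × 7.337 = 2733.0325 → 2.733 × 10³ s (4 s.f., last digit at the 10^0 place).
643.8 × 1.05 = 675.99 → 676 s (3 s.f., last digit at the 10^0 place).
Difference: 2057.0425 s; keep the coarser place, 10^0.
Result: 2057 s.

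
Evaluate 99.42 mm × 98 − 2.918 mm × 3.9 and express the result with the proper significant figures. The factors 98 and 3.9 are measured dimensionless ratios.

9.7 × 10³ mm

99.42 × 98 = 9743.16 → 9.7 × 10³ mm (2 s.f., last digit at the 10^2 place).
2.918 × 3.9 = 11.3802 → 11 mm (2 s.f., last digit at the 10^0 place).
Difference: 9731.7798 mm; keep the coarser place, 10^2.
Result: 9.7 × 10³ mm.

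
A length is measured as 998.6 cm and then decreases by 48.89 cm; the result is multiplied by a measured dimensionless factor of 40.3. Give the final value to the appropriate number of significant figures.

998.6 cm − 48.89 cm = 949.71 cm; the difference is limited to 1 decimal place (4 s.f.).
Carrying full precision, 949.71 × 40.3 = 38273.313 cm; 40.3 has 3 s.f., so the result keeps min(4, 3) = 3 s.f.
Rounded to 3 significant figures: 3.83 × 10⁴ cm.

3.83 × 10⁴ cm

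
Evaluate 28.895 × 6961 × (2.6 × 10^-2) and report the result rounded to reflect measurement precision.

5.2 × 10^3

28.895 × 6961 × (2.6 × 10^-2) = 5229.59047
Multiplication/division keeps the fewest significant figures: 28.895 → 5 s.f., 6961 → 4 s.f., 2.6 × 10^-2 → 2 s.f.; limit is 2.
Rounded to 2 significant figures: 5.2 × 10^3.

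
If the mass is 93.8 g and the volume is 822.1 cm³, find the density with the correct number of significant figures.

density = 93.8 g ÷ 822.1 cm³ = 0.114098041601… g/cm³.
93.8 has 3 significant figures; 822.1 has 4.
Division/multiplication keeps the fewest: 3 significant figures.
Rounded: 0.114 g/cm³.

0.114 g/cm³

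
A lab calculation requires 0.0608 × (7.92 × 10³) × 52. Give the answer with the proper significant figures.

2.5 × 10⁴

0.0608 × (7.92 × 10³) × 52 = 25039.872
Multiplication/division keeps the fewest significant figures: 0.0608 → 3 s.f., 7.92 × 10³ → 3 s.f., 52 → 2 s.f.; limit is 2.
Rounded to 2 significant figures: 2.5 × 10⁴.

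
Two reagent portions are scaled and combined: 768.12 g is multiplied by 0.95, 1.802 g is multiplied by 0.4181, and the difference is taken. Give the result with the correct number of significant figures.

768.12 × 0.95 = 729.714 → 7.3 × 10² g (2 s.f., last digit at the 10^1 place).
1.802 × 0.4181 = 0.7534162 → 0.7534 g (4 s.f., last digit at the 10^-4 place).
Difference: 728.9605838 g; keep the coarser place, 10^1.
Result: 7.3 × 10² g.

7.3 × 10² g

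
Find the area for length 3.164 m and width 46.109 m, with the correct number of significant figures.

area = 3.164 m × 46.109 m = 145.888876 m².
3.164 has 4 significant figures; 46.109 has 5.
Division/multiplication keeps the fewest: 4 significant figures.
Rounded: 145.9 m².

145.9 m²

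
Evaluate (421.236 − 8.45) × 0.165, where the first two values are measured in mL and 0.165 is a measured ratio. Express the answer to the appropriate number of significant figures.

421.236 mL − 8.45 mL = 412.786 mL; the difference is limited to 2 decimal places (5 s.f.).
Carrying full precision, 412.786 × 0.165 = 68.10969 mL; 0.165 has 3 s.f., so the result keeps min(5, 3) = 3 s.f.
Rounded to 3 significant figures: 68.1 mL.

68.1 mL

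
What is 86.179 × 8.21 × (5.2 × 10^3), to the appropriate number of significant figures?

3.7 × 10^6

86.179 × 8.21 × (5.2 × 10^3) = 3679153.868
Multiplication/division keeps the fewest significant figures: 86.179 → 5 s.f., 8.21 → 3 s.f., 5.2 × 10^3 → 2 s.f.; limit is 2.
Rounded to 2 significant figures: 3.7 × 10^6.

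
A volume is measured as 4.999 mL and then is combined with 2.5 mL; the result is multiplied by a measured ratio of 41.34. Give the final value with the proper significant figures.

4.999 mL + 2.5 mL = 7.499 mL; the sum is limited to 1 decimal place (2 s.f.).
Carrying full precision, 7.499 × 41.34 = 310.00866 mL; 41.34 has 4 s.f., so the result keeps min(2, 4) = 2 s.f.
Rounded to 2 significant figures: 3.1 × 10^2 mL.

3.1 × 10^2 mL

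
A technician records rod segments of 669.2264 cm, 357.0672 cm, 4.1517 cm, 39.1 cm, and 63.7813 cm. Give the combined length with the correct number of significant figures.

669.2264 cm + 357.0672 cm + 4.1517 cm + 39.1 cm + 63.7813 cm = 1133.3266 cm.
Addition/subtraction keeps the fewest decimal places: 669.2264 → 4 decimal places, 357.0672 → 4 decimal places, 4.1517 → 4 decimal places, 39.1 → 1 decimal place, 63.7813 → 4 decimal places; limit is 1.
Rounded to 1 decimal place: 1133.3 cm.

1133.3 cm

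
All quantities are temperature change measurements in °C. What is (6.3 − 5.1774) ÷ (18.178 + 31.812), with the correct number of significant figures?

0.022

6.3 − 5.1774 = 1.1226, limited to 1 d.p. → 2 s.f.; 18.178 + 31.812 = 49.990, limited to 3 d.p. → 5 s.f.
Carrying full precision, 1.1226 ÷ 49.990 = 0.0224564912983…; keep min(2, 5) = 2 s.f.
Rounded to 2 significant figures: 0.022.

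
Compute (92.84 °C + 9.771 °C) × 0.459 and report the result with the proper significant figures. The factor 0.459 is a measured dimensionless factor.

47.1 °C

92.84 °C + 9.771 °C = 102.611 °C; the sum is limited to 2 decimal places (5 s.f.).
Carrying full precision, 102.611 × 0.459 = 47.098449 °C; 0.459 has 3 s.f., so the result keeps min(5, 3) = 3 s.f.
Rounded to 3 significant figures: 47.1 °C.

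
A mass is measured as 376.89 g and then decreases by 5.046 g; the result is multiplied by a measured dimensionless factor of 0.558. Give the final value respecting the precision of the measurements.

376.89 g − 5.046 g = 371.844 g; the difference is limited to 2 decimal places (5 s.f.).
Carrying full precision, 371.844 × 0.558 = 207.488952 g; 0.558 has 3 s.f., so the result keeps min(5, 3) = 3 s.f.
Rounded to 3 significant figures: 207 g.

207 g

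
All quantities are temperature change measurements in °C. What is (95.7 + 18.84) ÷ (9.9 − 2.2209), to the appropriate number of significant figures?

95.7 + 18.84 = 114.54, limited to 1 d.p. → 4 s.f.; 9.9 − 2.2209 = 7.6791, limited to 1 d.p. → 2 s.f.
Carrying full precision, 114.54 ÷ 7.6791 = 14.9158104465…; keep min(4, 2) = 2 s.f.
Rounded to 2 significant figures: 15.

15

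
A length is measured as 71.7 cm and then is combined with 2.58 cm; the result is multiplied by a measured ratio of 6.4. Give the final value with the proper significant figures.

71.7 cm + 2.58 cm = 74.28 cm; the sum is limited to 1 decimal place (3 s.f.).
Carrying full precision, 74.28 × 6.4 = 475.392 cm; 6.4 has 2 s.f., so the result keeps min(3, 2) = 2 s.f.
Rounded to 2 significant figures: 4.8 × 10² cm.

4.8 × 10² cm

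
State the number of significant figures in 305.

3

305: zeros between nonzero digits are significant.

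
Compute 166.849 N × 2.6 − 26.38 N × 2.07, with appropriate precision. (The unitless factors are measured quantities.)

3.8 × 10^2 N

166.849 × 2.6 = 433.8074 → 4.3 × 10^2 N (2 s.f., last digit at the 10^1 place).
26.38 × 2.07 = 54.6066 → 54.6 N (3 s.f., last digit at the 10^-1 place).
Difference: 379.2008 N; keep the coarser place, 10^1.
Result: 3.8 × 10^2 N.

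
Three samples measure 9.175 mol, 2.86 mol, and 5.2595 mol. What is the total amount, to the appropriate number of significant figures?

17.29 mol

9.175 mol + 2.86 mol + 5.2595 mol = 17.2945 mol.
Addition/subtraction keeps the fewest decimal places: 9.175 → 3 decimal places, 2.86 → 2 decimal places, 5.2595 → 4 decimal places; limit is 2.
Rounded to 2 decimal places: 17.29 mol.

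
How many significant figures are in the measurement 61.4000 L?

61.4000: trailing zeros after a decimal point are significant.

6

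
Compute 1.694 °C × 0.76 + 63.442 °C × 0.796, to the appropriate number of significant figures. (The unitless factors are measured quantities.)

51.8 °C

1.694 × 0.76 = 1.28744 → 1.3 °C (2 s.f., last digit at the 10^-1 place).
63.442 × 0.796 = 50.499832 → 50.5 °C (3 s.f., last digit at the 10^-1 place).
Sum: 51.787272 °C; keep the coarser place, 10^-1.
Result: 51.8 °C.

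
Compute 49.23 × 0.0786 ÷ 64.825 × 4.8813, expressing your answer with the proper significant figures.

0.291

49.23 × 0.0786 ÷ 64.825 × 4.8813 = 0.291370350349…
Multiplication/division keeps the fewest significant figures: 49.23 → 4 s.f., 0.0786 → 3 s.f., 64.825 → 5 s.f., 4.8813 → 5 s.f.; limit is 3.
Rounded to 3 significant figures: 0.291.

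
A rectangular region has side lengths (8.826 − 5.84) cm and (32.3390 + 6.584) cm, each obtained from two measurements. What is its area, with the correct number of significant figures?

116 cm²

8.826 − 5.84 = 2.986, limited to 2 d.p. → 3 s.f.; 32.3390 + 6.584 = 38.9230, limited to 3 d.p. → 5 s.f.
Carrying full precision, 2.986 × 38.9230 = 116.224078; keep min(3, 5) = 3 s.f.
Rounded to 3 significant figures: 116 cm².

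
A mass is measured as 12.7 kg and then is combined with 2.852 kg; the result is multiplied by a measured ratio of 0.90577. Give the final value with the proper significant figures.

12.7 kg + 2.852 kg = 15.552 kg; the sum is limited to 1 decimal place (3 s.f.).
Carrying full precision, 15.552 × 0.90577 = 14.08653504 kg; 0.90577 has 5 s.f., so the result keeps min(3, 5) = 3 s.f.
Rounded to 3 significant figures: 14.1 kg.

14.1 kg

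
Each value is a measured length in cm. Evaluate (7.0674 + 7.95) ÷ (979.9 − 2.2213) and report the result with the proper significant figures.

7.0674 + 7.95 = 15.0174, limited to 2 d.p. → 4 s.f.; 979.9 − 2.2213 = 977.6787, limited to 1 d.p. → 4 s.f.
Carrying full precision, 15.0174 ÷ 977.6787 = 0.0153602609937…; keep min(4, 4) = 4 s.f.
Rounded to 4 significant figures: 0.01536.

0.01536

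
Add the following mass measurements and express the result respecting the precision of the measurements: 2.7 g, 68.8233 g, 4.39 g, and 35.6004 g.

1.115 × 10^2 g

2.7 g + 68.8233 g + 4.39 g + 35.6004 g = 111.5137 g.
Addition/subtraction keeps the fewest decimal places: 2.7 → 1 decimal place, 68.8233 → 4 decimal places, 4.39 → 2 decimal places, 35.6004 → 4 decimal places; limit is 1.
Rounded to 1 decimal place: 1.115 × 10^2 g.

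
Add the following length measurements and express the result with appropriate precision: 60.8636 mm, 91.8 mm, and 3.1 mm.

155.8 mm

60.8636 mm + 91.8 mm + 3.1 mm = 155.7636 mm.
Addition/subtraction keeps the fewest decimal places: 60.8636 → 4 decimal places, 91.8 → 1 decimal place, 3.1 → 1 decimal place; limit is 1.
Rounded to 1 decimal place: 155.8 mm.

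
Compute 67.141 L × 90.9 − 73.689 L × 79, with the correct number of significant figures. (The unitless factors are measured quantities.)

67.141 × 90.9 = 6103.1169 → 6.10 × 10^3 L (3 s.f., last digit at the 10^1 place).
73.689 × 79 = 5821.431 → 5.8 × 10^3 L (2 s.f., last digit at the 10^2 place).
Difference: 281.6859 L; keep the coarser place, 10^2.
Result: 3 × 10^2 L.

3 × 10^2 L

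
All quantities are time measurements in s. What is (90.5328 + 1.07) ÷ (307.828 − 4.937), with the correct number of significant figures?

0.3024

90.5328 + 1.07 = 91.6028, limited to 2 d.p. → 4 s.f.; 307.828 − 4.937 = 302.891, limited to 3 d.p. → 6 s.f.
Carrying full precision, 91.6028 ÷ 302.891 = 0.302428266274…; keep min(4, 6) = 4 s.f.
Rounded to 4 significant figures: 0.3024.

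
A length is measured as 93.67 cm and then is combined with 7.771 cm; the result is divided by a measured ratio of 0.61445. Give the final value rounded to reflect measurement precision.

165.09 cm

93.67 cm + 7.771 cm = 101.441 cm; the sum is limited to 2 decimal places (5 s.f.).
Carrying full precision, 101.441 ÷ 0.61445 = 165.09235902… cm; 0.61445 has 5 s.f., so the result keeps min(5, 5) = 5 s.f.
Rounded to 5 significant figures: 165.09 cm.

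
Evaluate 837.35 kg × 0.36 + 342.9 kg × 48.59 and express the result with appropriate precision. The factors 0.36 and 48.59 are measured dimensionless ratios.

1.696 × 10^4 kg

837.35 × 0.36 = 301.446 → 3.0 × 10^2 kg (2 s.f., last digit at the 10^1 place).
342.9 × 48.59 = 16661.511 → 1.666 × 10^4 kg (4 s.f., last digit at the 10^1 place).
Sum: 16962.957 kg; keep the coarser place, 10^1.
Result: 1.696 × 10^4 kg.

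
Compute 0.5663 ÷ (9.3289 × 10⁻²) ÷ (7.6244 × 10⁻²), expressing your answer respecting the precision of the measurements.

79.62

0.5663 ÷ (9.3289 × 10⁻²) ÷ (7.6244 × 10⁻²) = 79.6178510064…
Multiplication/division keeps the fewest significant figures: 0.5663 → 4 s.f., 9.3289 × 10⁻² → 5 s.f., 7.6244 × 10⁻² → 5 s.f.; limit is 4.
Rounded to 4 significant figures: 79.62.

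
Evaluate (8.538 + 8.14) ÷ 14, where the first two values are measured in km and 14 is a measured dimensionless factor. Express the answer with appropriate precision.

1.2 km

8.538 km + 8.14 km = 16.678 km; the sum is limited to 2 decimal places (4 s.f.).
Carrying full precision, 16.678 ÷ 14 = 1.19128571429… km; 14 has 2 s.f., so the result keeps min(4, 2) = 2 s.f.
Rounded to 2 significant figures: 1.2 km.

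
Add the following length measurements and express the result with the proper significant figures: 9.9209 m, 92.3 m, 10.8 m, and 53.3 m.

9.9209 m + 92.3 m + 10.8 m + 53.3 m = 166.3209 m.
Addition/subtraction keeps the fewest decimal places: 9.9209 → 4 decimal places, 92.3 → 1 decimal place, 10.8 → 1 decimal place, 53.3 → 1 decimal place; limit is 1.
Rounded to 1 decimal place: 166.3 m.

166.3 m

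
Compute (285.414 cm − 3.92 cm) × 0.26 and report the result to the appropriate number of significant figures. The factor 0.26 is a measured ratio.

73 cm

285.414 cm − 3.92 cm = 281.494 cm; the difference is limited to 2 decimal places (5 s.f.).
Carrying full precision, 281.494 × 0.26 = 73.18844 cm; 0.26 has 2 s.f., so the result keeps min(5, 2) = 2 s.f.
Rounded to 2 significant figures: 73 cm.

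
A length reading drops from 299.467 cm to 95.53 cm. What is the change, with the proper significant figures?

203.94 cm

299.467 cm − 95.53 cm = 203.937 cm.
Addition/subtraction keeps the fewest decimal places: 299.467 → 3 decimal places, 95.53 → 2 decimal places; limit is 2.
Rounded to 2 decimal places: 203.94 cm.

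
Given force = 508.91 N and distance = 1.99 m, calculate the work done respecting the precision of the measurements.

1.01 × 10^3 J

work done = 508.91 N × 1.99 m = 1012.7309 J.
508.91 has 5 significant figures; 1.99 has 3.
Division/multiplication keeps the fewest: 3 significant figures.
Rounded: 1.01 × 10^3 J.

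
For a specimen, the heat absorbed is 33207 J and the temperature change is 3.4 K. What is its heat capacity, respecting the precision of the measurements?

9.8 × 10^3 J/K

heat capacity = 33207 J ÷ 3.4 K = 9766.76470588… J/K.
33207 has 5 significant figures; 3.4 has 2.
Division/multiplication keeps the fewest: 2 significant figures.
Rounded: 9.8 × 10^3 J/K.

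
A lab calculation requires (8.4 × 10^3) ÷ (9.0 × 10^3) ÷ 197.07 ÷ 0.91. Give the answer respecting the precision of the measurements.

(8.4 × 10^3) ÷ (9.0 × 10^3) ÷ 197.07 ÷ 0.91 = 0.00520445032547…
Multiplication/division keeps the fewest significant figures: 8.4 × 10^3 → 2 s.f., 9.0 × 10^3 → 2 s.f., 197.07 → 5 s.f., 0.91 → 2 s.f.; limit is 2.
Rounded to 2 significant figures: 0.0052.

0.0052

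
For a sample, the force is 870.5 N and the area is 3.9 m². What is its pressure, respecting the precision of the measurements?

pressure = 870.5 N ÷ 3.9 m² = 223.205128205… Pa.
870.5 has 4 significant figures; 3.9 has 2.
Division/multiplication keeps the fewest: 2 significant figures.
Rounded: 2.2 × 10² Pa.

2.2 × 10² Pa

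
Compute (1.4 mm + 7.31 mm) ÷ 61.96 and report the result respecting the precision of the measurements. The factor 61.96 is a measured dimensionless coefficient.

0.14 mm

1.4 mm + 7.31 mm = 8.71 mm; the sum is limited to 1 decimal place (2 s.f.).
Carrying full precision, 8.71 ÷ 61.96 = 0.140574564235… mm; 61.96 has 4 s.f., so the result keeps min(2, 4) = 2 s.f.
Rounded to 2 significant figures: 0.14 mm.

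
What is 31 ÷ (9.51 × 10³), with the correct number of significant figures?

31 ÷ (9.51 × 10³) = 0.00325972660358…
Multiplication/division keeps the fewest significant figures: 31 → 2 s.f., 9.51 × 10³ → 3 s.f.; limit is 2.
Rounded to 2 significant figures: 0.0033.

0.0033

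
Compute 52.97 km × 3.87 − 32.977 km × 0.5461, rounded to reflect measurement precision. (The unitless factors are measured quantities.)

187 km

52.97 × 3.87 = 204.9939 → 205 km (3 s.f., last digit at the 10^0 place).
32.977 × 0.5461 = 18.0087397 → 18.01 km (4 s.f., last digit at the 10^-2 place).
Difference: 186.9851603 km; keep the coarser place, 10^0.
Result: 187 km.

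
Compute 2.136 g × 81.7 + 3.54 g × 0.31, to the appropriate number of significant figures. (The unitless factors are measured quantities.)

2.136 × 81.7 = 174.5112 → 175 g (3 s.f., last digit at the 10^0 place).
3.54 × 0.31 = 1.0974 → 1.1 g (2 s.f., last digit at the 10^-1 place).
Sum: 175.6086 g; keep the coarser place, 10^0.
Result: 176 g.

176 g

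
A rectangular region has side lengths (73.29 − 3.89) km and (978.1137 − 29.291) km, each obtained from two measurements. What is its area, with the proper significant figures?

6.585 × 10⁴ km²

73.29 − 3.89 = 69.40, limited to 2 d.p. → 4 s.f.; 978.1137 − 29.291 = 948.8227, limited to 3 d.p. → 6 s.f.
Carrying full precision, 69.40 × 948.8227 = 65848.29538; keep min(4, 6) = 4 s.f.
Rounded to 4 significant figures: 6.585 × 10⁴ km².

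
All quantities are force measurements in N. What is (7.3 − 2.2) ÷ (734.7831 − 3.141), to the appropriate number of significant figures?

7.3 − 2.2 = 5.1, limited to 1 d.p. → 2 s.f.; 734.7831 − 3.141 = 731.6421, limited to 3 d.p. → 6 s.f.
Carrying full precision, 5.1 ÷ 731.6421 = 0.00697062129148…; keep min(2, 6) = 2 s.f.
Rounded to 2 significant figures: 0.0070.

0.0070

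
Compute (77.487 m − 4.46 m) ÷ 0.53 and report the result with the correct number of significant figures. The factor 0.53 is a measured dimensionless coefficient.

77.487 m − 4.46 m = 73.027 m; the difference is limited to 2 decimal places (4 s.f.).
Carrying full precision, 73.027 ÷ 0.53 = 137.786792453… m; 0.53 has 2 s.f., so the result keeps min(4, 2) = 2 s.f.
Rounded to 2 significant figures: 1.4 × 10^2 m.

1.4 × 10^2 m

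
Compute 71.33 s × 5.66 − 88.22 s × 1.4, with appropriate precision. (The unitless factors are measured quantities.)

2.8 × 10² s

71.33 × 5.66 = 403.7278 → 404 s (3 s.f., last digit at the 10^0 place).
88.22 × 1.4 = 123.508 → 1.2 × 10² s (2 s.f., last digit at the 10^1 place).
Difference: 280.2198 s; keep the coarser place, 10^1.
Result: 2.8 × 10² s.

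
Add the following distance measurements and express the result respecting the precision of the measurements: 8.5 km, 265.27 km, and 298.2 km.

5.720 × 10^2 km

8.5 km + 265.27 km + 298.2 km = 571.97 km.
Addition/subtraction keeps the fewest decimal places: 8.5 → 1 decimal place, 265.27 → 2 decimal places, 298.2 → 1 decimal place; limit is 1.
Rounded to 1 decimal place: 5.720 × 10^2 km.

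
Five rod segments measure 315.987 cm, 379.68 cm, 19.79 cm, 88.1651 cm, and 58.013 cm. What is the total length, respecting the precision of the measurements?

8.6164 × 10^2 cm

315.987 cm + 379.68 cm + 19.79 cm + 88.1651 cm + 58.013 cm = 861.6351 cm.
Addition/subtraction keeps the fewest decimal places: 315.987 → 3 decimal places, 379.68 → 2 decimal places, 19.79 → 2 decimal places, 88.1651 → 4 decimal places, 58.013 → 3 decimal places; limit is 2.
Rounded to 2 decimal places: 8.6164 × 10^2 cm.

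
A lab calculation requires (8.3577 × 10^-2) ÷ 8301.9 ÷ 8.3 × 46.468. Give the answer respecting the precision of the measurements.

(8.3577 × 10^-2) ÷ 8301.9 ÷ 8.3 × 46.468 = 0.0000563618407573…
Multiplication/division keeps the fewest significant figures: 8.3577 × 10^-2 → 5 s.f., 8301.9 → 5 s.f., 8.3 → 2 s.f., 46.468 → 5 s.f.; limit is 2.
Rounded to 2 significant figures: 5.6 × 10^-5.

5.6 × 10^-5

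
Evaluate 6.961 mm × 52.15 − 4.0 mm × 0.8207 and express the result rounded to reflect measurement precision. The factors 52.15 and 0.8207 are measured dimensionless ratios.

359.7 mm

6.961 × 52.15 = 363.01615 → 363.0 mm (4 s.f., last digit at the 10^-1 place).
4.0 × 0.8207 = 3.2828 → 3.3 mm (2 s.f., last digit at the 10^-1 place).
Difference: 359.73335 mm; keep the coarser place, 10^-1.
Result: 359.7 mm.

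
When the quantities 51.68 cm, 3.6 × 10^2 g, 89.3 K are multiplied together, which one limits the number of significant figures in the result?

3.6 × 10^2 g

51.68 cm → 4 s.f.; 3.6 × 10^2 g → 2 s.f.; 89.3 K → 3 s.f.
The fewest is 2 significant figures, from 3.6 × 10^2 g.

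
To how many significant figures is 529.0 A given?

4

529.0: trailing zeros after a decimal point are significant.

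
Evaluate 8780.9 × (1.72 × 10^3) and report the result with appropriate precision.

8780.9 × (1.72 × 10^3) = 15103148
Multiplication/division keeps the fewest significant figures: 8780.9 → 5 s.f., 1.72 × 10^3 → 3 s.f.; limit is 3.
Rounded to 3 significant figures: 1.51 × 10^7.

1.51 × 10^7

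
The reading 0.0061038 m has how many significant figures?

5

0.0061038: leading zeros are not significant; zeros between nonzero digits are significant.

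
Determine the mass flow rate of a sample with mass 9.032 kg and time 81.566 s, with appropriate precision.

mass flow rate = 9.032 kg ÷ 81.566 s = 0.110732413015… kg/s.
9.032 has 4 significant figures; 81.566 has 5.
Division/multiplication keeps the fewest: 4 significant figures.
Rounded: 0.1107 kg/s.

0.1107 kg/s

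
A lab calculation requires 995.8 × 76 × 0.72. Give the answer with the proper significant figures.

5.4 × 10⁴

995.8 × 76 × 0.72 = 54490.176
Multiplication/division keeps the fewest significant figures: 995.8 → 4 s.f., 76 → 2 s.f., 0.72 → 2 s.f.; limit is 2.
Rounded to 2 significant figures: 5.4 × 10⁴.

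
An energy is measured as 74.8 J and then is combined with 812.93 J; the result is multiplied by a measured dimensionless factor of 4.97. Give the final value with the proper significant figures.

4.41 × 10³ J

74.8 J + 812.93 J = 887.73 J; the sum is limited to 1 decimal place (4 s.f.).
Carrying full precision, 887.73 × 4.97 = 4412.0181 J; 4.97 has 3 s.f., so the result keeps min(4, 3) = 3 s.f.
Rounded to 3 significant figures: 4.41 × 10³ J.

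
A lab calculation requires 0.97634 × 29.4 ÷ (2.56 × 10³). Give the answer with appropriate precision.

0.97634 × 29.4 ÷ (2.56 × 10³) = 0.0112126546875
Multiplication/division keeps the fewest significant figures: 0.97634 → 5 s.f., 29.4 → 3 s.f., 2.56 × 10³ → 3 s.f.; limit is 3.
Rounded to 3 significant figures: 0.0112.

0.0112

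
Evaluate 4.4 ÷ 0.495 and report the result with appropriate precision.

8.9

4.4 ÷ 0.495 = 8.88888888889…
Multiplication/division keeps the fewest significant figures: 4.4 → 2 s.f., 0.495 → 3 s.f.; limit is 2.
Rounded to 2 significant figures: 8.9.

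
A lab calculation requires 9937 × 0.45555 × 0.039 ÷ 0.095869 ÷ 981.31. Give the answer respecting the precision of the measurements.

9937 × 0.45555 × 0.039 ÷ 0.095869 ÷ 981.31 = 1.87659919625…
Multiplication/division keeps the fewest significant figures: 9937 → 4 s.f., 0.45555 → 5 s.f., 0.039 → 2 s.f., 0.095869 → 5 s.f., 981.31 → 5 s.f.; limit is 2.
Rounded to 2 significant figures: 1.9.

1.9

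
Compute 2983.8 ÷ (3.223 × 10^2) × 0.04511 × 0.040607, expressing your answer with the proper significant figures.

2983.8 ÷ (3.223 × 10^2) × 0.04511 × 0.040607 = 0.0169583321295…
Multiplication/division keeps the fewest significant figures: 2983.8 → 5 s.f., 3.223 × 10^2 → 4 s.f., 0.04511 → 4 s.f., 0.040607 → 5 s.f.; limit is 4.
Rounded to 4 significant figures: 0.01696.

0.01696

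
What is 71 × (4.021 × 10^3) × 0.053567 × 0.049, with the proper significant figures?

7.5 × 10^2

71 × (4.021 × 10^3) × 0.053567 × 0.049 = 749.351923453
Multiplication/division keeps the fewest significant figures: 71 → 2 s.f., 4.021 × 10^3 → 4 s.f., 0.053567 → 5 s.f., 0.049 → 2 s.f.; limit is 2.
Rounded to 2 significant figures: 7.5 × 10^2.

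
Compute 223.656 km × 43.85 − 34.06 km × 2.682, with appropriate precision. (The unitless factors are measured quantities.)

223.656 × 43.85 = 9807.3156 → 9.807 × 10³ km (4 s.f., last digit at the 10^0 place).
34.06 × 2.682 = 91.34892 → 91.35 km (4 s.f., last digit at the 10^-2 place).
Difference: 9715.96668 km; keep the coarser place, 10^0.
Result: 9716 km.

9716 km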